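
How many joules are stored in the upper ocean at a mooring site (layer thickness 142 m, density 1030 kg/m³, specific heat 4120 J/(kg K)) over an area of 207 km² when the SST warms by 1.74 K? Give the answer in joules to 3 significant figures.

2.17×10^17 J

Areal heat capacity C = ρ c_p D = 1030 × 4120 × 142 = 6.03×10^8 J/(m^2 K).
Heat per unit area: q = C ΔT = 6.03×10^8 × 1.74 = 1.05×10^9 J/m².
Total heat: Q = q × A = 1.05×10^9 × (207 × 10⁶ m²) = 2.17×10^17 J.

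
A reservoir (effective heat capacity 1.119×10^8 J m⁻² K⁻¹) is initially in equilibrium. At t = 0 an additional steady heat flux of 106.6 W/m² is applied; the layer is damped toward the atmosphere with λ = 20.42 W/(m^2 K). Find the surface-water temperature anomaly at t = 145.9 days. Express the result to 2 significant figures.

4.7 K

Areal heat capacity C = 1.119×10^8 J m⁻² K⁻¹ (given).
τ = C / λ = 1.12×10^8 / 20.42 = 5.48×10^6 s.
Equilibrium anomaly ΔT_eq = F / λ = 106.6 / 20.42 = 5.22 K.
t = 145.9 days = 1.26×10^7 s, so t/τ = 2.30.
ΔT(t) = ΔT_eq (1 − e^(−t/τ)) = 5.22 × (1 − e^−2.30) = 4.70 K.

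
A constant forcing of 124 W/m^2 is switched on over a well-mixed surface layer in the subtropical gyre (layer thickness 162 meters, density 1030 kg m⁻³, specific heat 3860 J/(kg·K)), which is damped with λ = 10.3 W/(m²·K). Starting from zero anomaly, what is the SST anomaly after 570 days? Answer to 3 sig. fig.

6.56 K

Areal heat capacity C = ρ c_p D = 1030 × 3860 × 162 = 6.44×10^8 J/(m^2 K).
τ = C / λ = 6.44×10^8 / 10.3 = 6.25×10^7 s.
Equilibrium anomaly ΔT_eq = F / λ = 124 / 10.3 = 12.0 K.
t = 570 days = 4.92×10^7 s, so t/τ = 0.788.
ΔT(t) = ΔT_eq (1 − e^(−t/τ)) = 12.0 × (1 − e^−0.788) = 6.56 K.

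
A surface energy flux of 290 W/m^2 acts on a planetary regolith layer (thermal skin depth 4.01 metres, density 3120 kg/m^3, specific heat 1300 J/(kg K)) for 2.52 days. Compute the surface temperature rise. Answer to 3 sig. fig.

Areal heat capacity C = ρ c_p D = 3120 × 1300 × 4.01 = 1.63×10^7 J m⁻² K⁻¹.
Net heat input Q = F Δt = 290 × (2.52 days × 86400 s/day) = 6.31×10^7 J/m².
ΔT = Q / C = 6.31×10^7 / 1.63×10^7 = 3.88 K.

3.88 K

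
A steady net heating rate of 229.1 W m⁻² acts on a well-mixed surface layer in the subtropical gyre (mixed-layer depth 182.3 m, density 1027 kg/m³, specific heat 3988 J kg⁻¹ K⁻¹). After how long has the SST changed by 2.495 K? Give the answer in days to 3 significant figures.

94.1 days

Areal heat capacity C = ρ c_p D = 1027 × 3988 × 182.3 = 7.47×10^8 J m⁻² K⁻¹.
Time required: Δt = C ΔT / F = 7.47×10^8 × 2.495 / 229.1 = 8.13×10^6 s.
In days: 8.13×10^6 s / (86400 s/day) = 94.1 days.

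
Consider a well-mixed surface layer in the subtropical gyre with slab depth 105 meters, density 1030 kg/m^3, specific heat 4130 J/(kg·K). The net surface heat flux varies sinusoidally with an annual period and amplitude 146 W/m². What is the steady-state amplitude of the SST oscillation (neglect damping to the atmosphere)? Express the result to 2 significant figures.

1.6 K

Areal heat capacity C = ρ c_p D = 1030 × 4130 × 105 = 4.47×10^8 J m⁻² K⁻¹.
Angular frequency ω = 2π / T = 2π / 3.15×10^7 s = 1.99×10^-7 s⁻¹.
Cω = 4.47×10^8 × 1.99×10^-7 = 89.0 W/(m²·K).
Amplitude A = F₀ / (Cω) = 146 / 89.0 = 1.64 K.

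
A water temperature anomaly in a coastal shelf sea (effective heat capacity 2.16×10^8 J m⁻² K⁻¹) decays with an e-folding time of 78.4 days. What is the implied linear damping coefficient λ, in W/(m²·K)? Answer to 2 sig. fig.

32

Areal heat capacity C = 2.16×10^8 J m⁻² K⁻¹ (given).
τ = 78.4 days = 6.77×10^6 s.
λ = C / τ = 2.16×10^8 / 6.77×10^6 = 31.9 W/(m²·K).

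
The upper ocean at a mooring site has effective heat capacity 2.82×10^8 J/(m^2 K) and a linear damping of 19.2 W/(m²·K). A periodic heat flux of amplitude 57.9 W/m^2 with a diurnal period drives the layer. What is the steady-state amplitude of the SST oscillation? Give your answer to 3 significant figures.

0.00282 K

Areal heat capacity C = 2.82×10^8 J/(m^2 K) (given).
Angular frequency ω = 2π / T = 2π / 86400 s = 7.27×10^-5 s⁻¹.
√((Cω)² + λ²) = √((20500)² + 19.2²) = 20500 W/(m²·K).
Amplitude A = F₀ / √((Cω)²+λ²) = 57.9 / 20500 = 0.00282 K.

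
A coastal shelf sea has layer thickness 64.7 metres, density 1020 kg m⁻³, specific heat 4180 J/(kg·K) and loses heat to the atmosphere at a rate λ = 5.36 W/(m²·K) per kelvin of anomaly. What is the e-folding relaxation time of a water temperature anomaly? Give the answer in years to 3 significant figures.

1.63 years

Areal heat capacity C = ρ c_p D = 1020 × 4180 × 64.7 = 2.76×10^8 J m⁻² K⁻¹.
Relaxation time τ = C / λ = 2.76×10^8 / 5.36 = 5.15×10^7 s.
In years: 5.15×10^7 s / (3.156×10^7 s/year) = 1.63 years.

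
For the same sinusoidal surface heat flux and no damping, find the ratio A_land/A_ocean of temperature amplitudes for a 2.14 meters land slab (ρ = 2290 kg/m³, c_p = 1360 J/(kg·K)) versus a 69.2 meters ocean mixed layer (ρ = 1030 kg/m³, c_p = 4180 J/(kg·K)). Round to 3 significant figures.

C_ocean = 1030 × 4180 × 69.2 = 2.98×10^8 J/(m²·K).
C_land = 2290 × 1360 × 2.14 = 6.66×10^6 J/(m²·K).
Undamped amplitude ∝ 1/C, so A_land/A_ocean = C_ocean/C_land = 44.7.

44.7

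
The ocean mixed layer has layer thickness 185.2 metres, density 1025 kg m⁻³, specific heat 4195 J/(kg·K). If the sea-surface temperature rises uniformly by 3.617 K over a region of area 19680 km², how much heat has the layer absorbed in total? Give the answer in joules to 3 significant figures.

Areal heat capacity C = ρ c_p D = 1025 × 4195 × 185.2 = 7.96×10^8 J m⁻² K⁻¹.
Heat per unit area: q = C ΔT = 7.96×10^8 × 3.617 = 2.88×10^9 J/m².
Total heat: Q = q × A = 2.88×10^9 × (19680 × 10⁶ m²) = 5.67×10^19 J.

5.67×10^19 J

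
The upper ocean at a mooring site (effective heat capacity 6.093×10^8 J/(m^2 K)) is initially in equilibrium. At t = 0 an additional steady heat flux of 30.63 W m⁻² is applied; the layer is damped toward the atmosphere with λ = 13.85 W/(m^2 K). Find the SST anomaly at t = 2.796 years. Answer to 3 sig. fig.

Areal heat capacity C = 6.093×10^8 J/(m^2 K) (given).
τ = C / λ = 6.09×10^8 / 13.85 = 4.40×10^7 s.
Equilibrium anomaly ΔT_eq = F / λ = 30.63 / 13.85 = 2.21 K.
t = 2.796 years = 8.82×10^7 s, so t/τ = 2.01.
ΔT(t) = ΔT_eq (1 − e^(−t/τ)) = 2.21 × (1 − e^−2.01) = 1.91 K.

1.91 K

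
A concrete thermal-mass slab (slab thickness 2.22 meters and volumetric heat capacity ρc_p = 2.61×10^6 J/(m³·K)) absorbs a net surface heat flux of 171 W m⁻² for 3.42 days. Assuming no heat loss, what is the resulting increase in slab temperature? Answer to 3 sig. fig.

8.72 K

Areal heat capacity C = ρc_p × D = 2.61×10^6 × 2.22 = 5.79×10^6 J m⁻² K⁻¹.
Net heat input Q = F Δt = 171 × (3.42 days × 86400 s/day) = 5.05×10^7 J/m².
ΔT = Q / C = 5.05×10^7 / 5.79×10^6 = 8.72 K.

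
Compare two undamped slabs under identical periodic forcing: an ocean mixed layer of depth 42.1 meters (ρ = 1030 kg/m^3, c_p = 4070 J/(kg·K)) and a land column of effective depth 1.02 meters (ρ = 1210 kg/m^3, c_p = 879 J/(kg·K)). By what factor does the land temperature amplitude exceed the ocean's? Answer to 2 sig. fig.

160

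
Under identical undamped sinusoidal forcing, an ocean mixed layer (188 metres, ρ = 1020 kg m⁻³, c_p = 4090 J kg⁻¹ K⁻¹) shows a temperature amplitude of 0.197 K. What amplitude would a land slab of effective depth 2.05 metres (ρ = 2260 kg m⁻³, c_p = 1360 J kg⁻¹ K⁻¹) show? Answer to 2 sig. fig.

25 K

C_ocean = 7.84×10^8 J/(m²·K); C_land = 6.30×10^6 J/(m²·K).
A ∝ 1/C ⇒ A_land = A_ocean × C_ocean/C_land = 0.197 × 124 = 24.5 K.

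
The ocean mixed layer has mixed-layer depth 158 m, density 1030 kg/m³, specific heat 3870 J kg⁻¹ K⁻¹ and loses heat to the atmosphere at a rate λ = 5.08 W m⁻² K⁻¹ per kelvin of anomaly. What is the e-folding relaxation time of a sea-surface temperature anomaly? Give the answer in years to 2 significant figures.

Areal heat capacity C = ρ c_p D = 1030 × 3870 × 158 = 6.30×10^8 J/(m^2 K).
Relaxation time τ = C / λ = 6.30×10^8 / 5.08 = 1.24×10^8 s.
In years: 1.24×10^8 s / (3.156×10^7 s/year) = 3.93 years.

3.9 years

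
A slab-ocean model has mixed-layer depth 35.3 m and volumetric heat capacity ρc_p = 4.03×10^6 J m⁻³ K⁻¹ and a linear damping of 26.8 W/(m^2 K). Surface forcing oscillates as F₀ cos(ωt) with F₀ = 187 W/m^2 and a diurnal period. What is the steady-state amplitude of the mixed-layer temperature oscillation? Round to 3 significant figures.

0.0181 K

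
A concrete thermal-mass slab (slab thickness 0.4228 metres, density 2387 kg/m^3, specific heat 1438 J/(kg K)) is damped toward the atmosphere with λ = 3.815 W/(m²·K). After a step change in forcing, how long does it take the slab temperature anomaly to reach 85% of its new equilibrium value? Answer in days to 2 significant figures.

8.4 days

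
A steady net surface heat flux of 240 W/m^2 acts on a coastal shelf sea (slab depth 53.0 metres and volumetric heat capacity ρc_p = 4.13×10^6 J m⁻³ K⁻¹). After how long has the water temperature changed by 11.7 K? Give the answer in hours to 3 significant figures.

Areal heat capacity C = ρc_p × D = 4.13×10^6 × 53.0 = 2.19×10^8 J/(m²·K).
Time required: Δt = C ΔT / F = 2.19×10^8 × 11.7 / 240 = 1.07×10^7 s.
In hours: 1.07×10^7 s / (3600 s/hour) = 2960 hours.

2960 hours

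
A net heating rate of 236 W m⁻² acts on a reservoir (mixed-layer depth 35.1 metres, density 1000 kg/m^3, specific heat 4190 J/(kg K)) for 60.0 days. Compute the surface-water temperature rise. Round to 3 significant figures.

Areal heat capacity C = ρ c_p D = 1000 × 4190 × 35.1 = 1.47×10^8 J/(m^2 K).
Net heat input Q = F Δt = 236 × (60.0 days × 86400 s/day) = 1.22×10^9 J/m².
ΔT = Q / C = 1.22×10^9 / 1.47×10^8 = 8.32 K.

8.32 K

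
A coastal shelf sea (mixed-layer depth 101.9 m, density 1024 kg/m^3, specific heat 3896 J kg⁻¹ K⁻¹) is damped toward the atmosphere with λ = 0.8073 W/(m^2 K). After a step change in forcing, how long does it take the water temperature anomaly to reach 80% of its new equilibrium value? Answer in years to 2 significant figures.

Areal heat capacity C = ρ c_p D = 1024 × 3896 × 101.9 = 4.07×10^8 J/(m^2 K).
τ = C / λ = 4.07×10^8 / 0.8073 = 5.04×10^8 s.
Fraction reached: 1 − e^(−t/τ) = 0.80 ⇒ t = −τ ln(1 − 0.80) = τ × 1.61.
t = 8.10×10^8 s = 25.7 years.

26 years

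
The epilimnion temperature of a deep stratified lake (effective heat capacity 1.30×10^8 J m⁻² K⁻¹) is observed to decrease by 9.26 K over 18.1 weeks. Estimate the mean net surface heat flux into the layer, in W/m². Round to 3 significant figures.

Areal heat capacity C = 1.30×10^8 J m⁻² K⁻¹ (given).
Required heat per unit area: Q = C ΔT = 1.30×10^8 × -9.26 = -1.20×10^9 J/m².
Flux F = Q / Δt = -1.20×10^9 / 1.09×10^7 s = -110 W/m².

-110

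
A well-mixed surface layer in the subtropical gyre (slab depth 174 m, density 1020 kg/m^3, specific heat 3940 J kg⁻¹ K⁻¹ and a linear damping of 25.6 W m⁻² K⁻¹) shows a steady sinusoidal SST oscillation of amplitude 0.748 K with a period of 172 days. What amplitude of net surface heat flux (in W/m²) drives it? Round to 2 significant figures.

220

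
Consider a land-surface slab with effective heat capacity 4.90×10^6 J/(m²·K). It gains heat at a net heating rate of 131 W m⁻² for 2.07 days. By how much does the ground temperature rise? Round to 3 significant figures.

Areal heat capacity C = 4.90×10^6 J/(m²·K) (given).
Net heat input Q = F Δt = 131 × (2.07 days × 86400 s/day) = 2.34×10^7 J/m².
ΔT = Q / C = 2.34×10^7 / 4.90×10^6 = 4.78 K.

4.78 K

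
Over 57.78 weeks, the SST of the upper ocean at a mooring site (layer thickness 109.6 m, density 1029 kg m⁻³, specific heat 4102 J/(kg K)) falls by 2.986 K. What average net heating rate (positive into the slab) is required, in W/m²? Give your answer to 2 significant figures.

Areal heat capacity C = ρ c_p D = 1029 × 4102 × 109.6 = 4.63×10^8 J m⁻² K⁻¹.
Required heat per unit area: Q = C ΔT = 4.63×10^8 × -2.986 = -1.38×10^9 J/m².
Flux F = Q / Δt = -1.38×10^9 / 3.49×10^7 s = -39.5 W/m².

-40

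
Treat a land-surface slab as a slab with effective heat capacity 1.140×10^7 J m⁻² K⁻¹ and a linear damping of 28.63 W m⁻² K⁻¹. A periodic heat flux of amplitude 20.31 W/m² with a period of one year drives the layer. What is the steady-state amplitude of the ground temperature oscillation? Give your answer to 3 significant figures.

Areal heat capacity C = 1.140×10^7 J m⁻² K⁻¹ (given).
Angular frequency ω = 2π / T = 2π / 3.15×10^7 s = 1.99×10^-7 s⁻¹.
√((Cω)² + λ²) = √((2.27)² + 28.63²) = 28.7 W/(m²·K).
Amplitude A = F₀ / √((Cω)²+λ²) = 20.31 / 28.7 = 0.707 K.

0.707 K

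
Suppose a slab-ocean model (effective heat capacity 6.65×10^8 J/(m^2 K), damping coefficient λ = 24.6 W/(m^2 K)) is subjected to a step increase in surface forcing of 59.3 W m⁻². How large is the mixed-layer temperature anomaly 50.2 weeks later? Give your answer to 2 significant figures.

1.6 K

Areal heat capacity C = 6.65×10^8 J/(m^2 K) (given).
τ = C / λ = 6.65×10^8 / 24.6 = 2.70×10^7 s.
Equilibrium anomaly ΔT_eq = F / λ = 59.3 / 24.6 = 2.41 K.
t = 50.2 weeks = 3.04×10^7 s, so t/τ = 1.12.
ΔT(t) = ΔT_eq (1 − e^(−t/τ)) = 2.41 × (1 − e^−1.12) = 1.63 K.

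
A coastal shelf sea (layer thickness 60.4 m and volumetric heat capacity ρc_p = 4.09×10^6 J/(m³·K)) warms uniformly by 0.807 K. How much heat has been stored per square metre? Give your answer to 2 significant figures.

2.0×10^8

Areal heat capacity C = ρc_p × D = 4.09×10^6 × 60.4 = 2.47×10^8 J m⁻² K⁻¹.
ΔQ = C ΔT = 2.47×10^8 × 0.807 = 1.99×10^8 J/m².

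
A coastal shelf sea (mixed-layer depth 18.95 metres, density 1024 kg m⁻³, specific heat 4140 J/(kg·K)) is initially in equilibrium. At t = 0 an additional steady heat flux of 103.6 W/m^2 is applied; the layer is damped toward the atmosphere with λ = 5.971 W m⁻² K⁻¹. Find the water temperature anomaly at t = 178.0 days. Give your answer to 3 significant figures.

11.8 K

Areal heat capacity C = ρ c_p D = 1024 × 4140 × 18.95 = 8.03×10^7 J/(m^2 K).
τ = C / λ = 8.03×10^7 / 5.971 = 1.35×10^7 s.
Equilibrium anomaly ΔT_eq = F / λ = 103.6 / 5.971 = 17.4 K.
t = 178.0 days = 1.54×10^7 s, so t/τ = 1.14.
ΔT(t) = ΔT_eq (1 − e^(−t/τ)) = 17.4 × (1 − e^−1.14) = 11.8 K.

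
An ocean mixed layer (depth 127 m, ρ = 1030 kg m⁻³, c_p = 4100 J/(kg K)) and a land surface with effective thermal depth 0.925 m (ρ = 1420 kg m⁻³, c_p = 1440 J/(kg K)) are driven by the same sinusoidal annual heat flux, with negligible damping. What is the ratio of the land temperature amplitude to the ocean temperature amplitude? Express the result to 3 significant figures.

C_ocean = 1030 × 4100 × 127 = 5.36×10^8 J/(m²·K).
C_land = 1420 × 1440 × 0.925 = 1.89×10^6 J/(m²·K).
Undamped amplitude ∝ 1/C, so A_land/A_ocean = C_ocean/C_land = 284.

284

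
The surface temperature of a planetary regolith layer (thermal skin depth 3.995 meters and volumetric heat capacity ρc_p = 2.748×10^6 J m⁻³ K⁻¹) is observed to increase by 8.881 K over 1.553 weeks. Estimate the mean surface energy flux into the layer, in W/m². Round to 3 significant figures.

Areal heat capacity C = ρc_p × D = 2.748×10^6 × 3.995 = 1.10×10^7 J m⁻² K⁻¹.
Required heat per unit area: Q = C ΔT = 1.10×10^7 × 8.881 = 9.75×10^7 J/m².
Flux F = Q / Δt = 9.75×10^7 / 9.39×10^5 s = 104 W/m².

104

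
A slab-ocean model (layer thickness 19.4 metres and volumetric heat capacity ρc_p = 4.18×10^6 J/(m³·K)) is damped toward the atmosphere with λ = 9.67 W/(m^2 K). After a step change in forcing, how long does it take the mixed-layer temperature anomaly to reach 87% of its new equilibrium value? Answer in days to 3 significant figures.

198 days

Areal heat capacity C = ρc_p × D = 4.18×10^6 × 19.4 = 8.11×10^7 J/(m^2 K).
τ = C / λ = 8.11×10^7 / 9.67 = 8.39×10^6 s.
Fraction reached: 1 − e^(−t/τ) = 0.87 ⇒ t = −τ ln(1 − 0.87) = τ × 2.04.
t = 1.71×10^7 s = 198 days.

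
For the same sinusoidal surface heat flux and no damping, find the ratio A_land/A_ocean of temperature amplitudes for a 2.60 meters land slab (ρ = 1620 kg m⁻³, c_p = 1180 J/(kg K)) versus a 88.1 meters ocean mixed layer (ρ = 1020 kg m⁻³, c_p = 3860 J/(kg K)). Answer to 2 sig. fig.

C_ocean = 1020 × 3860 × 88.1 = 3.47×10^8 J/(m²·K).
C_land = 1620 × 1180 × 2.60 = 4.97×10^6 J/(m²·K).
Undamped amplitude ∝ 1/C, so A_land/A_ocean = C_ocean/C_land = 69.8.

70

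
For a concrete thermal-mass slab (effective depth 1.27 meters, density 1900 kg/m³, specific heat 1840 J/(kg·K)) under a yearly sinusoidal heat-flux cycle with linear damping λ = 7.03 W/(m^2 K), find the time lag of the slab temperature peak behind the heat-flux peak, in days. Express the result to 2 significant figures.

7.3 days

Areal heat capacity C = ρ c_p D = 1900 × 1840 × 1.27 = 4.44×10^6 J m⁻² K⁻¹.
ω = 2π / 3.15×10^7 s = 1.99×10^-7 s⁻¹.
Phase lag φ = arctan(Cω/λ) = arctan(0.885/7.03) = 0.125 rad.
Time lag = φ / ω = 0.125 / 1.99×10^-7 = 6.28×10^5 s = 7.27 days.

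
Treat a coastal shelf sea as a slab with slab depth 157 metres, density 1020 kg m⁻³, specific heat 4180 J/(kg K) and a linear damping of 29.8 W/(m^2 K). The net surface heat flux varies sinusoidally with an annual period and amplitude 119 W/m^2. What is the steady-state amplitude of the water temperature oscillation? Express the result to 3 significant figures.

0.871 K

Areal heat capacity C = ρ c_p D = 1020 × 4180 × 157 = 6.69×10^8 J/(m^2 K).
Angular frequency ω = 2π / T = 2π / 3.15×10^7 s = 1.99×10^-7 s⁻¹.
√((Cω)² + λ²) = √((133)² + 29.8²) = 137 W/(m²·K).
Amplitude A = F₀ / √((Cω)²+λ²) = 119 / 137 = 0.871 K.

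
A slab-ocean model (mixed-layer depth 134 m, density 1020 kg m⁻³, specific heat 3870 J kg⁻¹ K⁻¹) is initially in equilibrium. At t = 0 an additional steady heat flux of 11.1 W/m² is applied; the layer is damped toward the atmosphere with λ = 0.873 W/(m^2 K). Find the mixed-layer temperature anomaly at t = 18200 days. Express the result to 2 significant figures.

12 K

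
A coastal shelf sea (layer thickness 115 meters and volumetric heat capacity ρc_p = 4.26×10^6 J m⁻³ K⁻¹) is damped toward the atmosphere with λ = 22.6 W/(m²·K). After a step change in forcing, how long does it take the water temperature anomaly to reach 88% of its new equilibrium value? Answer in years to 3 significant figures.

1.46 years

Areal heat capacity C = ρc_p × D = 4.26×10^6 × 115 = 4.90×10^8 J/(m²·K).
τ = C / λ = 4.90×10^8 / 22.6 = 2.17×10^7 s.
Fraction reached: 1 − e^(−t/τ) = 0.88 ⇒ t = −τ ln(1 − 0.88) = τ × 2.12.
t = 4.60×10^7 s = 1.46 years.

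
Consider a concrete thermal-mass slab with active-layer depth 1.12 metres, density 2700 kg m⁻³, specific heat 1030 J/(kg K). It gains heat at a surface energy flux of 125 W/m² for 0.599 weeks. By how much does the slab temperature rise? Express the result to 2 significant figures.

Areal heat capacity C = ρ c_p D = 2700 × 1030 × 1.12 = 3.11×10^6 J/(m^2 K).
Net heat input Q = F Δt = 125 × (0.599 weeks × 6.048×10^5 s/week) = 4.53×10^7 J/m².
ΔT = Q / C = 4.53×10^7 / 3.11×10^6 = 14.5 K.

15 K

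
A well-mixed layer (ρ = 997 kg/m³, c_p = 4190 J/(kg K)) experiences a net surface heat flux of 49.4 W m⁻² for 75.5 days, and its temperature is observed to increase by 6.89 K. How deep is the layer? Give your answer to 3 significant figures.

Heat input Q = F Δt = 49.4 × 6.52×10^6 s = 3.22×10^8 J/m².
Required areal heat capacity C = Q / ΔT = 4.68×10^7 J/(m²·K).
Depth D = C / (ρ c_p) = 4.68×10^7 / (997 × 4190) = 11.2 m.

11.2 m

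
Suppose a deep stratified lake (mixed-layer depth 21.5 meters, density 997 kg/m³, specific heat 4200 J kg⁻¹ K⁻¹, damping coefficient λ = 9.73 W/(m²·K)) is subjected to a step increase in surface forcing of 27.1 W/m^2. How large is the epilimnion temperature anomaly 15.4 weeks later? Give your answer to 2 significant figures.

1.8 K

Areal heat capacity C = ρ c_p D = 997 × 4200 × 21.5 = 9.00×10^7 J/(m^2 K).
τ = C / λ = 9.00×10^7 / 9.73 = 9.25×10^6 s.
Equilibrium anomaly ΔT_eq = F / λ = 27.1 / 9.73 = 2.79 K.
t = 15.4 weeks = 9.31×10^6 s, so t/τ = 1.01.
ΔT(t) = ΔT_eq (1 − e^(−t/τ)) = 2.79 × (1 − e^−1.01) = 1.77 K.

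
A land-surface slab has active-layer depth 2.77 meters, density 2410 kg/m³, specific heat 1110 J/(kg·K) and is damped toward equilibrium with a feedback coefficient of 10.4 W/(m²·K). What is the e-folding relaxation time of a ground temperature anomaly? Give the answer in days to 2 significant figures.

Areal heat capacity C = ρ c_p D = 2410 × 1110 × 2.77 = 7.41×10^6 J m⁻² K⁻¹.
Relaxation time τ = C / λ = 7.41×10^6 / 10.4 = 7.13×10^5 s.
In days: 7.13×10^5 s / (86400 s/day) = 8.25 days.

8.2 days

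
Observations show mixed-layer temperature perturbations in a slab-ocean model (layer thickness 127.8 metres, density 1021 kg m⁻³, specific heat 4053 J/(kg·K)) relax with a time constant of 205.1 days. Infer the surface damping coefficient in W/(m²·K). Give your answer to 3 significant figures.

Areal heat capacity C = ρ c_p D = 1021 × 4053 × 127.8 = 5.29×10^8 J/(m²·K).
τ = 205.1 days = 1.77×10^7 s.
λ = C / τ = 5.29×10^8 / 1.77×10^7 = 29.8 W/(m²·K).

29.8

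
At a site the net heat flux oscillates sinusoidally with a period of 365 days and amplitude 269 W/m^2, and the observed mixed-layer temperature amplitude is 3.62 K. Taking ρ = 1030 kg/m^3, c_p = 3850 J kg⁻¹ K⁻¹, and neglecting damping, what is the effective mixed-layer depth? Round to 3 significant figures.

ω = 2π / 3.15×10^7 s = 1.99×10^-7 s⁻¹.
Required C = F₀ / (A ω) = 269 / (3.62 × 1.99×10^-7) = 3.73×10^8 J/(m²·K).
D = C / (ρ c_p) = 3.73×10^8 / (1030 × 3850) = 94.1 m.

94.1 m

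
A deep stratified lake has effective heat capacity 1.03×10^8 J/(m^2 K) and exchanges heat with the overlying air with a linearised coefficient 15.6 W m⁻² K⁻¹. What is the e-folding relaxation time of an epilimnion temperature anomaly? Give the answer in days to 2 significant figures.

76 days

Areal heat capacity C = 1.03×10^8 J/(m^2 K) (given).
Relaxation time τ = C / λ = 1.03×10^8 / 15.6 = 6.60×10^6 s.
In days: 6.60×10^6 s / (86400 s/day) = 76.4 days.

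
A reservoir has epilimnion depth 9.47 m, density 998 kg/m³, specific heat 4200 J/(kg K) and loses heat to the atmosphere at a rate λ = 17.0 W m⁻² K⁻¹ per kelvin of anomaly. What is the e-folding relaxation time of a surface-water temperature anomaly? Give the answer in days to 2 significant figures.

Areal heat capacity C = ρ c_p D = 998 × 4200 × 9.47 = 3.97×10^7 J m⁻² K⁻¹.
Relaxation time τ = C / λ = 3.97×10^7 / 17.0 = 2.33×10^6 s.
In days: 2.33×10^6 s / (86400 s/day) = 27.0 days.

27 days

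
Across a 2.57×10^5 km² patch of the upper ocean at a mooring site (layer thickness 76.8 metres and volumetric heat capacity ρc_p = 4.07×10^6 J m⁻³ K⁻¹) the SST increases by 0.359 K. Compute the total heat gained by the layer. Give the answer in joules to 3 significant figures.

2.88×10^19 J

Areal heat capacity C = ρc_p × D = 4.07×10^6 × 76.8 = 3.13×10^8 J m⁻² K⁻¹.
Heat per unit area: q = C ΔT = 3.13×10^8 × 0.359 = 1.12×10^8 J/m².
Total heat: Q = q × A = 1.12×10^8 × (2.57×10^5 × 10⁶ m²) = 2.88×10^19 J.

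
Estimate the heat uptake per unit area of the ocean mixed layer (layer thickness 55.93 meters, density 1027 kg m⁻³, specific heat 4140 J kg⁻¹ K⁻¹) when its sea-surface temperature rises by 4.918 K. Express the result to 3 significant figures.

Areal heat capacity C = ρ c_p D = 1027 × 4140 × 55.93 = 2.38×10^8 J m⁻² K⁻¹.
ΔQ = C ΔT = 2.38×10^8 × 4.918 = 1.17×10^9 J/m².

1.17×10^9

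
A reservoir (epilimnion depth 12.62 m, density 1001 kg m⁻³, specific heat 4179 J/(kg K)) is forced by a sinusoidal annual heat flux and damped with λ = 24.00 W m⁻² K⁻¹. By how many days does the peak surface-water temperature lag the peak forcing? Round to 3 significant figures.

Areal heat capacity C = ρ c_p D = 1001 × 4179 × 12.62 = 5.28×10^7 J/(m^2 K).
ω = 2π / 3.15×10^7 s = 1.99×10^-7 s⁻¹.
Phase lag φ = arctan(Cω/λ) = arctan(10.5/24.00) = 0.413 rad.
Time lag = φ / ω = 0.413 / 1.99×10^-7 = 2.07×10^6 s = 24.0 days.

24.0 days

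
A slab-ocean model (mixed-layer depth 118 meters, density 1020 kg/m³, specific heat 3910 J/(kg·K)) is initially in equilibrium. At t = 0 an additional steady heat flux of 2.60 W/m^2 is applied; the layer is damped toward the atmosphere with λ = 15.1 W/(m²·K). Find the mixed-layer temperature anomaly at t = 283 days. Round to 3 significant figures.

Areal heat capacity C = ρ c_p D = 1020 × 3910 × 118 = 4.71×10^8 J/(m²·K).
τ = C / λ = 4.71×10^8 / 15.1 = 3.12×10^7 s.
Equilibrium anomaly ΔT_eq = F / λ = 2.60 / 15.1 = 0.172 K.
t = 283 days = 2.45×10^7 s, so t/τ = 0.785.
ΔT(t) = ΔT_eq (1 − e^(−t/τ)) = 0.172 × (1 − e^−0.785) = 0.0936 K.

0.0936 K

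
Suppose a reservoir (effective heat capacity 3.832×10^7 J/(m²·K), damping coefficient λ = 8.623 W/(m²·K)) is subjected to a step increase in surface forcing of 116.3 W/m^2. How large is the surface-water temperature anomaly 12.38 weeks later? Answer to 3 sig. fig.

Areal heat capacity C = 3.832×10^7 J/(m²·K) (given).
τ = C / λ = 3.83×10^7 / 8.623 = 4.44×10^6 s.
Equilibrium anomaly ΔT_eq = F / λ = 116.3 / 8.623 = 13.5 K.
t = 12.38 weeks = 7.49×10^6 s, so t/τ = 1.68.
ΔT(t) = ΔT_eq (1 − e^(−t/τ)) = 13.5 × (1 − e^−1.68) = 11.0 K.

11.0 K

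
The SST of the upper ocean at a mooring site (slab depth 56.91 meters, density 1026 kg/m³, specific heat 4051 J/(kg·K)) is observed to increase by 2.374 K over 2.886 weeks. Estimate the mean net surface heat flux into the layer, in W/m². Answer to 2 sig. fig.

Areal heat capacity C = ρ c_p D = 1026 × 4051 × 56.91 = 2.37×10^8 J/(m²·K).
Required heat per unit area: Q = C ΔT = 2.37×10^8 × 2.374 = 5.62×10^8 J/m².
Flux F = Q / Δt = 5.62×10^8 / 1.75×10^6 s = 322 W/m².

320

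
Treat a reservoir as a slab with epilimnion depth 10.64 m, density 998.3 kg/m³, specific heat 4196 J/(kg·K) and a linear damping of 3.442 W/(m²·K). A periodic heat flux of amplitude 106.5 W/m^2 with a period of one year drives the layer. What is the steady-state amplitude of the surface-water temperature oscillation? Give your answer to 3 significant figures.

Areal heat capacity C = ρ c_p D = 998.3 × 4196 × 10.64 = 4.46×10^7 J/(m^2 K).
Angular frequency ω = 2π / T = 2π / 3.15×10^7 s = 1.99×10^-7 s⁻¹.
√((Cω)² + λ²) = √((8.88)² + 3.442²) = 9.52 W/(m²·K).
Amplitude A = F₀ / √((Cω)²+λ²) = 106.5 / 9.52 = 11.2 K.

11.2 K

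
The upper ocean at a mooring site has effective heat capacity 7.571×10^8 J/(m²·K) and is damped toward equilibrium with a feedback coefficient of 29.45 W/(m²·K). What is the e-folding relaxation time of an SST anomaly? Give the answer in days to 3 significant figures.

Areal heat capacity C = 7.571×10^8 J/(m²·K) (given).
Relaxation time τ = C / λ = 7.57×10^8 / 29.45 = 2.57×10^7 s.
In days: 2.57×10^7 s / (86400 s/day) = 298 days.

298 days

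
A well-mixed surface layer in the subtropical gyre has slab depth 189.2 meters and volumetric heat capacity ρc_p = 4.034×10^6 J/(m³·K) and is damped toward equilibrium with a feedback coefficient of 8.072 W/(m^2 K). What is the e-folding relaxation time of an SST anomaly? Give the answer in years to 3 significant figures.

3.00 years

Areal heat capacity C = ρc_p × D = 4.034×10^6 × 189.2 = 7.63×10^8 J/(m^2 K).
Relaxation time τ = C / λ = 7.63×10^8 / 8.072 = 9.46×10^7 s.
In years: 9.46×10^7 s / (3.156×10^7 s/year) = 3.00 years.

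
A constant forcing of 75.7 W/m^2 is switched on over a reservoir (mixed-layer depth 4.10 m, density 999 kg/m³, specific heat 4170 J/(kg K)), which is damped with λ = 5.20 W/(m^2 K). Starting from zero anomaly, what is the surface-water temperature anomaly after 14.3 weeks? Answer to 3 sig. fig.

Areal heat capacity C = ρ c_p D = 999 × 4170 × 4.10 = 1.71×10^7 J/(m²·K).
τ = C / λ = 1.71×10^7 / 5.20 = 3.28×10^6 s.
Equilibrium anomaly ΔT_eq = F / λ = 75.7 / 5.20 = 14.6 K.
t = 14.3 weeks = 8.65×10^6 s, so t/τ = 2.63.
ΔT(t) = ΔT_eq (1 − e^(−t/τ)) = 14.6 × (1 − e^−2.63) = 13.5 K.

13.5 K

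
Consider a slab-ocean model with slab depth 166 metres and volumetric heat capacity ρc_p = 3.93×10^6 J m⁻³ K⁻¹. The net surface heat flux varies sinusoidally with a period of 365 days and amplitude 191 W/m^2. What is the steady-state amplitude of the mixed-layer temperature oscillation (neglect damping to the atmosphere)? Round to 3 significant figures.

1.47 K

Areal heat capacity C = ρc_p × D = 3.93×10^6 × 166 = 6.52×10^8 J m⁻² K⁻¹.
Angular frequency ω = 2π / T = 2π / 3.15×10^7 s = 1.99×10^-7 s⁻¹.
Cω = 6.52×10^8 × 1.99×10^-7 = 130 W/(m²·K).
Amplitude A = F₀ / (Cω) = 191 / 130 = 1.47 K.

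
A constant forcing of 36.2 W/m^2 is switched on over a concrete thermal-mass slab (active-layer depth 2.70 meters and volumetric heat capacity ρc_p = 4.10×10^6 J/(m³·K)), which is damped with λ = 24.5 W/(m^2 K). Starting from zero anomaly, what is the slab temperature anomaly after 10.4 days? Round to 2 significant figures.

1.3 K

Areal heat capacity C = ρc_p × D = 4.10×10^6 × 2.70 = 1.11×10^7 J m⁻² K⁻¹.
τ = C / λ = 1.11×10^7 / 24.5 = 4.52×10^5 s.
Equilibrium anomaly ΔT_eq = F / λ = 36.2 / 24.5 = 1.48 K.
t = 10.4 days = 8.99×10^5 s, so t/τ = 1.99.
ΔT(t) = ΔT_eq (1 − e^(−t/τ)) = 1.48 × (1 − e^−1.99) = 1.28 K.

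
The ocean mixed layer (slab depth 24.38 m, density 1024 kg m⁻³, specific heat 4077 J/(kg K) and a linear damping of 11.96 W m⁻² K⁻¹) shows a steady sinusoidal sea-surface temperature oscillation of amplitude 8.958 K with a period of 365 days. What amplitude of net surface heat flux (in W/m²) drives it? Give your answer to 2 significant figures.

210

Areal heat capacity C = ρ c_p D = 1024 × 4077 × 24.38 = 1.02×10^8 J m⁻² K⁻¹.
ω = 2π / 3.15×10^7 s = 1.99×10^-7 s⁻¹.
√((Cω)² + λ²) = √((20.3)² + 11.96²) = 23.5 W/(m²·K).
F₀ = A × √((Cω)²+λ²) = 8.958 × 23.5 = 211 W/m².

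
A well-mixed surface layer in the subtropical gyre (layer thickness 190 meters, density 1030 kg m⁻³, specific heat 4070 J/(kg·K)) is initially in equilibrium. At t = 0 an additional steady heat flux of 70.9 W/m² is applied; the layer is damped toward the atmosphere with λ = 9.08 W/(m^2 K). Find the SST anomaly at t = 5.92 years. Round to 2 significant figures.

Areal heat capacity C = ρ c_p D = 1030 × 4070 × 190 = 7.96×10^8 J/(m^2 K).
τ = C / λ = 7.96×10^8 / 9.08 = 8.77×10^7 s.
Equilibrium anomaly ΔT_eq = F / λ = 70.9 / 9.08 = 7.81 K.
t = 5.92 years = 1.87×10^8 s, so t/τ = 2.13.
ΔT(t) = ΔT_eq (1 − e^(−t/τ)) = 7.81 × (1 − e^−2.13) = 6.88 K.

6.9 K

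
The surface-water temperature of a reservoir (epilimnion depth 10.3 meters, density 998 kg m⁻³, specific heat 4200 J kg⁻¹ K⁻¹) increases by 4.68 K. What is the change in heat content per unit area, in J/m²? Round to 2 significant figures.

2.0×10^8

Areal heat capacity C = ρ c_p D = 998 × 4200 × 10.3 = 4.32×10^7 J m⁻² K⁻¹.
ΔQ = C ΔT = 4.32×10^7 × 4.68 = 2.02×10^8 J/m².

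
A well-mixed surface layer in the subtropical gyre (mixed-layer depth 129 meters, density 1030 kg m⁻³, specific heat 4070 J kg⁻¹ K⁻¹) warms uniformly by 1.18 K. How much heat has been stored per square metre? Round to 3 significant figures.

Areal heat capacity C = ρ c_p D = 1030 × 4070 × 129 = 5.41×10^8 J/(m^2 K).
ΔQ = C ΔT = 5.41×10^8 × 1.18 = 6.38×10^8 J/m².

6.38×10^8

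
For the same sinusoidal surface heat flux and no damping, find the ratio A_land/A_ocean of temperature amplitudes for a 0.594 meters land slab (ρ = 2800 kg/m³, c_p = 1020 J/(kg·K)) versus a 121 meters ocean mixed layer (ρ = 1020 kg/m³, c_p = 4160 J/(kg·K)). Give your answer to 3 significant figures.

303

C_ocean = 1020 × 4160 × 121 = 5.13×10^8 J/(m²·K).
C_land = 2800 × 1020 × 0.594 = 1.70×10^6 J/(m²·K).
Undamped amplitude ∝ 1/C, so A_land/A_ocean = C_ocean/C_land = 303.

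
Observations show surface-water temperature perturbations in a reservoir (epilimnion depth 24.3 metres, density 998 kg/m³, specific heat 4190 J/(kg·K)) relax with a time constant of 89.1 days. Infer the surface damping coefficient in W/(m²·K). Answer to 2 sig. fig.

Areal heat capacity C = ρ c_p D = 998 × 4190 × 24.3 = 1.02×10^8 J/(m^2 K).
τ = 89.1 days = 7.70×10^6 s.
λ = C / τ = 1.02×10^8 / 7.70×10^6 = 13.2 W/(m²·K).

13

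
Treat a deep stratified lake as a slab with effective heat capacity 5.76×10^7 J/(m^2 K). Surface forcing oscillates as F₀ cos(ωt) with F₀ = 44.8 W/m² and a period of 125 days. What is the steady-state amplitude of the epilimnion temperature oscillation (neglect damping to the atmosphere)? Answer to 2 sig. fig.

Areal heat capacity C = 5.76×10^7 J/(m^2 K) (given).
Angular frequency ω = 2π / T = 2π / 1.08×10^7 s = 5.82×10^-7 s⁻¹.
Cω = 5.76×10^7 × 5.82×10^-7 = 33.5 W/(m²·K).
Amplitude A = F₀ / (Cω) = 44.8 / 33.5 = 1.34 K.

1.3 K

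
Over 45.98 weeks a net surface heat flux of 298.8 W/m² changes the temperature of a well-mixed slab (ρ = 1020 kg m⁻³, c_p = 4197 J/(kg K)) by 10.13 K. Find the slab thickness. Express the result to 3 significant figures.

192 m

Heat input Q = F Δt = 298.8 × 2.78×10^7 s = 8.31×10^9 J/m².
Required areal heat capacity C = Q / ΔT = 8.20×10^8 J/(m²·K).
Depth D = C / (ρ c_p) = 8.20×10^8 / (1020 × 4197) = 192 m.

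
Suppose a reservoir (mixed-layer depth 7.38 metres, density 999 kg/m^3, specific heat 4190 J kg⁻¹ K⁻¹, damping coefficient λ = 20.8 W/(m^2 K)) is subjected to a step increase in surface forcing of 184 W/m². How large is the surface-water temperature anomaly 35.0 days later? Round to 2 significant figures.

Areal heat capacity C = ρ c_p D = 999 × 4190 × 7.38 = 3.09×10^7 J/(m^2 K).
τ = C / λ = 3.09×10^7 / 20.8 = 1.49×10^6 s.
Equilibrium anomaly ΔT_eq = F / λ = 184 / 20.8 = 8.85 K.
t = 35.0 days = 3.02×10^6 s, so t/τ = 2.04.
ΔT(t) = ΔT_eq (1 − e^(−t/τ)) = 8.85 × (1 − e^−2.04) = 7.69 K.

7.7 K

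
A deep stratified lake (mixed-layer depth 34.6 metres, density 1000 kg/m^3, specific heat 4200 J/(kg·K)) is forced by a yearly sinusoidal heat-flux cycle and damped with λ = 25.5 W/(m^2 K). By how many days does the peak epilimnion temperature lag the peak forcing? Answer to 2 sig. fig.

49 days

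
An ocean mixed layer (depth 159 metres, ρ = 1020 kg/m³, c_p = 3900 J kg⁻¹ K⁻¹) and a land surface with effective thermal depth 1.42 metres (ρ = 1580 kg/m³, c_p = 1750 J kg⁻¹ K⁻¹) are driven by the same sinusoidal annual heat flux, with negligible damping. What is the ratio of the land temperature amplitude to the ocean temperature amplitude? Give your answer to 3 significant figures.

161

C_ocean = 1020 × 3900 × 159 = 6.33×10^8 J/(m²·K).
C_land = 1580 × 1750 × 1.42 = 3.93×10^6 J/(m²·K).
Undamped amplitude ∝ 1/C, so A_land/A_ocean = C_ocean/C_land = 161.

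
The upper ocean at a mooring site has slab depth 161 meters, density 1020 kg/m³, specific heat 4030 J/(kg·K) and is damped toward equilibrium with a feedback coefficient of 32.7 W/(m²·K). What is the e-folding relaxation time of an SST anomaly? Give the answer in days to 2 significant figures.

230 days

Areal heat capacity C = ρ c_p D = 1020 × 4030 × 161 = 6.62×10^8 J m⁻² K⁻¹.
Relaxation time τ = C / λ = 6.62×10^8 / 32.7 = 2.02×10^7 s.
In days: 2.02×10^7 s / (86400 s/day) = 234 days.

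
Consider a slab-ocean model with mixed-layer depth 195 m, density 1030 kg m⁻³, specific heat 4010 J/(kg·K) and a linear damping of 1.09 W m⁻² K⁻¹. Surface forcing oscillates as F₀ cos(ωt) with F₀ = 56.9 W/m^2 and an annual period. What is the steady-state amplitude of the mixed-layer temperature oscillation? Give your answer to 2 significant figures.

0.35 K

Areal heat capacity C = ρ c_p D = 1030 × 4010 × 195 = 8.05×10^8 J m⁻² K⁻¹.
Angular frequency ω = 2π / T = 2π / 3.15×10^7 s = 1.99×10^-7 s⁻¹.
√((Cω)² + λ²) = √((160)² + 1.09²) = 160 W/(m²·K).
Amplitude A = F₀ / √((Cω)²+λ²) = 56.9 / 160 = 0.355 K.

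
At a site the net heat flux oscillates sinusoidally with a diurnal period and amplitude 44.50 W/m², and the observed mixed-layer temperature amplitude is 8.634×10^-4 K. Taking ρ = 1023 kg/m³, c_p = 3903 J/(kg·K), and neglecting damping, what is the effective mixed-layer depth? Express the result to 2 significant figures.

180 m

ω = 2π / 86400 s = 7.27×10^-5 s⁻¹.
Required C = F₀ / (A ω) = 44.50 / (8.634×10^-4 × 7.27×10^-5) = 7.09×10^8 J/(m²·K).
D = C / (ρ c_p) = 7.09×10^8 / (1023 × 3903) = 178 m.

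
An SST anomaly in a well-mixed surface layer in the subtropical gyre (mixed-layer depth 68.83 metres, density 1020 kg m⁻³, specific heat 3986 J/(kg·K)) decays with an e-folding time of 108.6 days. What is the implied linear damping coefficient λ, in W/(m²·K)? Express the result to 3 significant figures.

29.8

Areal heat capacity C = ρ c_p D = 1020 × 3986 × 68.83 = 2.80×10^8 J/(m²·K).
τ = 108.6 days = 9.38×10^6 s.
λ = C / τ = 2.80×10^8 / 9.38×10^6 = 29.8 W/(m²·K).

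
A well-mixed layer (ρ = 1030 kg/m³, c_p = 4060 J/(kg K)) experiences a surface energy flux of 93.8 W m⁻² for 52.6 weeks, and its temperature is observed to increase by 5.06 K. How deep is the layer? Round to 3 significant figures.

141 m

Heat input Q = F Δt = 93.8 × 3.18×10^7 s = 2.98×10^9 J/m².
Required areal heat capacity C = Q / ΔT = 5.90×10^8 J/(m²·K).
Depth D = C / (ρ c_p) = 5.90×10^8 / (1030 × 4060) = 141 m.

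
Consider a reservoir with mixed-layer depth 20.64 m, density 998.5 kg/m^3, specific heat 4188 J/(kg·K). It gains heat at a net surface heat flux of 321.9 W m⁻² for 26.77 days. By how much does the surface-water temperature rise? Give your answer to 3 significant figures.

Areal heat capacity C = ρ c_p D = 998.5 × 4188 × 20.64 = 8.63×10^7 J/(m^2 K).
Net heat input Q = F Δt = 321.9 × (26.77 days × 86400 s/day) = 7.45×10^8 J/m².
ΔT = Q / C = 7.45×10^8 / 8.63×10^7 = 8.63 K.

8.63 K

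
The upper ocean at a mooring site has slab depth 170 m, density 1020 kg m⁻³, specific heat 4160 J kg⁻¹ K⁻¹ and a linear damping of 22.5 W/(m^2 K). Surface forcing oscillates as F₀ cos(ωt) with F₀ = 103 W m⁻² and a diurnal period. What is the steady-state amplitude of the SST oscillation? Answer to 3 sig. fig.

Areal heat capacity C = ρ c_p D = 1020 × 4160 × 170 = 7.21×10^8 J m⁻² K⁻¹.
Angular frequency ω = 2π / T = 2π / 86400 s = 7.27×10^-5 s⁻¹.
√((Cω)² + λ²) = √((52500)² + 22.5²) = 52500 W/(m²·K).
Amplitude A = F₀ / √((Cω)²+λ²) = 103 / 52500 = 0.00196 K.

0.00196 K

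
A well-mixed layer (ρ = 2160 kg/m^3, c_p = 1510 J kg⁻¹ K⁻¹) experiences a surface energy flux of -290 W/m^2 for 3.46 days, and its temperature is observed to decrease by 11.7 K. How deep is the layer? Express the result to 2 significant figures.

2.3 m

Heat input Q = F Δt = -290 × 2.99×10^5 s = -8.67×10^7 J/m².
Required areal heat capacity C = Q / ΔT = 7.41×10^6 J/(m²·K).
Depth D = C / (ρ c_p) = 7.41×10^6 / (2160 × 1510) = 2.27 m.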